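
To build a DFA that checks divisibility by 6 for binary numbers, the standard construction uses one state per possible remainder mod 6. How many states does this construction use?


Divisibility by 6 is tracked via the remainder mod 6: 0, 1, ..., 5
The construction assigns one state to each remainder
Number of remainders = 6

6


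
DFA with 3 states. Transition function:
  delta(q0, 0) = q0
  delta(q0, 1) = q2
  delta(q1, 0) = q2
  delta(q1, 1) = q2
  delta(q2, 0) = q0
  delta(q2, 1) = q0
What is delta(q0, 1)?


Looking up transition function:
delta(q0, 1) in the table
Row: q0, Column: 1
Result: q2

q2


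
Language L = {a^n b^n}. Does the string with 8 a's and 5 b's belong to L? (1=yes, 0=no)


Language requires equal numbers of a's and b's
PDA pushes for each 'a', pops for each 'b'
Number of a's = 8
Number of b's = 5
8 != 5 -> Reject

0


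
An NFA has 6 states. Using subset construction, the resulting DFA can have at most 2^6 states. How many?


NFA has 6 states
Subset construction: each DFA state = subset of NFA states
Maximum subsets = 2^6
2^6 = 64

64


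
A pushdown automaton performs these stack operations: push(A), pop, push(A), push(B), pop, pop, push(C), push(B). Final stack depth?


Tracing stack operations:
  push(A) -> stack = [A], depth=1
  pop -> removed A, stack = [], depth=0
  push(A) -> stack = [A], depth=1
  push(B) -> stack = [A,B], depth=2
  pop -> removed B, stack = [A], depth=1
  pop -> removed A, stack = [], depth=0
  push(C) -> stack = [C], depth=1
  push(B) -> stack = [C,B], depth=2
Final depth = 2

2


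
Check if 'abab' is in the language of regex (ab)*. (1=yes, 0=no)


Pattern: (ab)*
String: 'abab'
Pattern requires: zero or more repetitions of 'ab'
Pairs: ['ab', 'ab']
All pairs are 'ab'? Yes
Result: 1

1


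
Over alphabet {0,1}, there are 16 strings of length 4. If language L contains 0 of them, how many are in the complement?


Alphabet: {0,1}
String length: 4
Total strings of length 4 = 2^4 = 16
Strings in L = 0
Complement = total - |L|
= 16 - 0
= 16

16


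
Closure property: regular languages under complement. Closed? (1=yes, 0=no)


Regular languages are closed under:
- Union (DFA product construction)
- Intersection (DFA product construction)
- Complement (swap accept/reject states)
- Concatenation (NFA construction)
- Kleene star (NFA construction)
complement is in this list
Therefore: closed

1


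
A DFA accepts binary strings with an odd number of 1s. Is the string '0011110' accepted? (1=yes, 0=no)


DFA has 2 states: q_even (start, accept=no) and q_odd
Processing string '0011110' character by character:
  Position 0: read '0', 1-count=0 -> q_even (no change)
  Position 1: read '0', 1-count=0 -> q_even (no change)
  Position 2: read '1', 1-count=1 -> q_odd
  Position 3: read '1', 1-count=2 -> q_even
  Position 4: read '1', 1-count=3 -> q_odd
  Position 5: read '1', 1-count=4 -> q_even
  Position 6: read '0', 1-count=4 -> q_even (no change)
Final state: q_even, total 1s = 4 (even); the DFA requires an odd count -> reject

0


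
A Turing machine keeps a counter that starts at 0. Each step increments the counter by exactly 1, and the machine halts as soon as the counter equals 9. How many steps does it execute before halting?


Counter starts at 0. Counting sequence:
  Step 1: counter = 1
  Step 2: counter = 2
  Step 3: counter = 3
  Step 4: counter = 4
  Step 5: counter = 5
  Step 6: counter = 6
  ...
  Step 9: counter = 9
Counter reached 9 -> halt
Total steps = 9

9


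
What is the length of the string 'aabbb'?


String: 'aabbb'
Counting characters:
  'a' appears 2 time(s)
  'b' appears 3 time(s)
Total length = 2 + 3 = 5

5


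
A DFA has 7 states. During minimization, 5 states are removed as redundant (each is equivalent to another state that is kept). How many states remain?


Original DFA: 7 states
Redundant states removed: 5
Minimized states = original - removed
= 7 - 5
= 2

2


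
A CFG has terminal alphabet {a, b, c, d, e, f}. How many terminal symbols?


Terminal symbols: a, b, c, d, e, f
Counting each: a (#1), b (#2), c (#3), d (#4), e (#5), f (#6)
Total = 6

6


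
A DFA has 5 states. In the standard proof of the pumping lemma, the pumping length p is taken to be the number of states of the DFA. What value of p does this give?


Pumping lemma for regular languages (standard proof):
Take p = |Q|, the number of DFA states.
Any string of length >= |Q| passes through |Q|+1 states while reading its first |Q| symbols,
so by pigeonhole some state repeats, giving the loop that can be pumped.
Here |Q| = 5
Therefore the proof uses p = 5

5


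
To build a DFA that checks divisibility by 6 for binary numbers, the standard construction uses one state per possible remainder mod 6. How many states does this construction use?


Divisibility by 6 is tracked via the remainder mod 6: 0, 1, ..., 5
The construction assigns one state to each remainder
Number of remainders = 6

6


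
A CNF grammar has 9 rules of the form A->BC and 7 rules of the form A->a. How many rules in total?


CNF allows two rule forms:
  A -> BC (binary): 9 rules
  A -> a (terminal): 7 rules
Total = 9 + 7 = 16

16


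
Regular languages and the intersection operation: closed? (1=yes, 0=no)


Regular languages are closed under all standard operations:
- Union: Yes (product construction)
- Intersection: Yes (product construction)
- Complement: Yes (swap accept/reject)
- Concatenation: Yes (NFA construction)
Operation: intersection -> Closed

1


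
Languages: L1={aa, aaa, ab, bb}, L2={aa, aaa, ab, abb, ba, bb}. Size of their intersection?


L1 = {aa, aaa, ab, bb}
L2 = {aa, aaa, ab, abb, ba, bb}
Checking each string in L1 against L2:
  'aa': in L2? Yes
  'aaa': in L2? Yes
  'ab': in L2? Yes
  'bb': in L2? Yes
Intersection = {aa, aaa, ab, bb}
|L1 ∩ L2| = 4

4


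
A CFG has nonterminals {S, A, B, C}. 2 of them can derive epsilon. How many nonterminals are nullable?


Nonterminals: {S, A, B, C}
A nonterminal is nullable if it can derive epsilon
Counting nullable nonterminals: 2
Total nullable = 2

2


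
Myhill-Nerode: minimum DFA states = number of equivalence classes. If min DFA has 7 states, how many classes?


Myhill-Nerode theorem:
Number of equivalence classes = number of states in minimal DFA
Minimal DFA states = 7
Therefore equivalence classes = 7

7


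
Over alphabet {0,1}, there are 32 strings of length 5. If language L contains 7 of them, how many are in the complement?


Alphabet: {0,1}
String length: 5
Total strings of length 5 = 2^5 = 32
Strings in L = 7
Complement = total - |L|
= 32 - 7
= 25

25


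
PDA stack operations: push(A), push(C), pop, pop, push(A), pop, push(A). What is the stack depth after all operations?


Tracing stack operations:
  push(A) -> stack = [A], depth=1
  push(C) -> stack = [A,C], depth=2
  pop -> removed C, stack = [A], depth=1
  pop -> removed A, stack = [], depth=0
  push(A) -> stack = [A], depth=1
  pop -> removed A, stack = [], depth=0
  push(A) -> stack = [A], depth=1
Final depth = 1

1


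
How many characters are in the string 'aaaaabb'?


String: 'aaaaabb'
Counting characters:
  'a' appears 5 time(s)
  'b' appears 2 time(s)
Total length = 5 + 2 = 7

7


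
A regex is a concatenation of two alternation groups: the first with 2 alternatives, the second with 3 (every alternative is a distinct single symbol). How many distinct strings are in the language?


First group: 2 alternatives
Second group: 3 alternatives
Concatenation: each choice from group 1 pairs with each from group 2
Total = 2 x 3 = 6

6


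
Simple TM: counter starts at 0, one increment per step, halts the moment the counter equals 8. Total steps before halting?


Counter starts at 0. Counting sequence:
  Step 1: counter = 1
  Step 2: counter = 2
  Step 3: counter = 3
  Step 4: counter = 4
  Step 5: counter = 5
  Step 6: counter = 6
  Step 7: counter = 7
  Step 8: counter = 8
Counter reached 8 -> halt
Total steps = 8

8


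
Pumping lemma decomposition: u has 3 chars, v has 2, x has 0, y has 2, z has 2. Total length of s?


|s| = |u| + |v| + |x| + |y| + |z|
= 3 + 2 + 0 + 2 + 2
= 5 + 0 + 4
= 5 + 4
= 9

9


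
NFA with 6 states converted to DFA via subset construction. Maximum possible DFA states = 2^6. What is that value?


NFA has 6 states
Subset construction: each DFA state = subset of NFA states
Maximum subsets = 2^6
2^6 = 64

64


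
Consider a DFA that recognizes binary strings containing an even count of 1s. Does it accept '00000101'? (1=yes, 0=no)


DFA has 2 states: q_even (start, accept=yes) and q_odd
Processing string '00000101' character by character:
  Position 0: read '0', 1-count=0 -> q_even (no change)
  Position 1: read '0', 1-count=0 -> q_even (no change)
  Position 2: read '0', 1-count=0 -> q_even (no change)
  Position 3: read '0', 1-count=0 -> q_even (no change)
  Position 4: read '0', 1-count=0 -> q_even (no change)
  Position 5: read '1', 1-count=1 -> q_odd
  Position 6: read '0', 1-count=1 -> q_odd (no change)
  Position 7: read '1', 1-count=2 -> q_even
Final state: q_even, total 1s = 2 (even); the DFA requires an even count -> accept

1


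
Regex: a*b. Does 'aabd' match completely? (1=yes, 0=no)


Pattern: a*b
String: 'aabd'
Pattern requires: zero or more 'a's followed by exactly one 'b'
Found 2 leading 'a's
Remaining: 'bd'
Remaining is not 'b' -> no match
Result: 0

0


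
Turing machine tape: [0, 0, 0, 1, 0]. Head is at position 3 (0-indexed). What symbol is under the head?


Tape: [0, 0, 0, 1, 0]
Positions: 0 1 2 3 4
Values:    0 0 0 1 0
Head at position 3
tape[3] = 1

1


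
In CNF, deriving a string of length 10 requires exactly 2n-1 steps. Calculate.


Chomsky Normal Form derivation:
String length n = 10
Each step either:
  - Splits a nonterminal into two (n-1 such steps)
  - Converts a nonterminal to terminal (n such steps)
Total = (n-1) + n = 2n - 1
= 2(10) - 1
= 20 - 1
= 19

19


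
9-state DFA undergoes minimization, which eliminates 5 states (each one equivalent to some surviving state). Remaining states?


Original DFA: 9 states
Redundant states removed: 5
Minimized states = original - removed
= 9 - 5
= 4

4


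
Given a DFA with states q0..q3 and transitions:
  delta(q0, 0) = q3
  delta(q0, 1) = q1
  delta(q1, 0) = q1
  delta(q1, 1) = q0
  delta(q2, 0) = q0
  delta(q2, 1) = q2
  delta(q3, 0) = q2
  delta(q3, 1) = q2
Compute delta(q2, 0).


Looking up transition function:
delta(q2, 0) in the table
Row: q2, Column: 0
Result: q0

q0


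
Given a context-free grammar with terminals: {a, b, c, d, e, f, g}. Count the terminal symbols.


Terminal symbols: a, b, c, d, e, f, g
Counting each: a (#1), b (#2), c (#3), d (#4), e (#5), f (#6), g (#7)
Total = 7

7


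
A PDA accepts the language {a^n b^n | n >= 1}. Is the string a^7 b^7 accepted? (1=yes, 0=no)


Language requires equal numbers of a's and b's
PDA pushes for each 'a', pops for each 'b'
Number of a's = 7
Number of b's = 7
7 == 7 -> Accept

1


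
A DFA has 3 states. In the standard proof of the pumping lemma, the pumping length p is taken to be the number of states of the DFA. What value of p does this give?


Pumping lemma for regular languages (standard proof):
Take p = |Q|, the number of DFA states.
Any string of length >= |Q| passes through |Q|+1 states while reading its first |Q| symbols,
so by pigeonhole some state repeats, giving the loop that can be pumped.
Here |Q| = 3
Therefore the proof uses p = 3

3


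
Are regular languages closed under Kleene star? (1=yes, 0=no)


Regular languages are closed under:
- Union (DFA product construction)
- Intersection (DFA product construction)
- Complement (swap accept/reject states)
- Concatenation (NFA construction)
- Kleene star (NFA construction)
Kleene star is in this list
Therefore: closed

1


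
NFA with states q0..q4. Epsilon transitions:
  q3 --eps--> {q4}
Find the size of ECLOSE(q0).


Starting from q0
Initialize closure = {q0}
q0 has no outgoing epsilon transitions -> nothing to add
Final closure: {q0}
Size = 1

1


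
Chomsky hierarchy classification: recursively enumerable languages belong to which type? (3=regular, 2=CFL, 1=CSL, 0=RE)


Chomsky hierarchy levels:
  Type 3: Regular (DFA/NFA/regex)
  Type 2: Context-free (PDA)
  Type 1: Context-sensitive
  Type 0: Recursively enumerable (TM)
'recursively enumerable' corresponds to Type 0

0


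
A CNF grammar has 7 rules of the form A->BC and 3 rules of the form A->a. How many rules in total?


CNF allows two rule forms:
  A -> BC (binary): 7 rules
  A -> a (terminal): 3 rules
Total = 7 + 3 = 10

10


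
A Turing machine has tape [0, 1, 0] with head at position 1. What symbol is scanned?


Tape: [0, 1, 0]
Positions: 0 1 2
Values:    0 1 0
Head at position 1
tape[1] = 1

1


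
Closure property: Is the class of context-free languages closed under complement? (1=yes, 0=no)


CFL closure properties:
  Closed under: union, concatenation, Kleene star
  NOT closed under: intersection, complement
Operation 'complement' is in not-closed list -> No (not closed)

0


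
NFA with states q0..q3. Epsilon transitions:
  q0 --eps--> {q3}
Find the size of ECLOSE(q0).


Starting from q0
Initialize closure = {q0}
Follow epsilon from q0 -> add q3
Final closure: {q0, q3}
Size = 2

2


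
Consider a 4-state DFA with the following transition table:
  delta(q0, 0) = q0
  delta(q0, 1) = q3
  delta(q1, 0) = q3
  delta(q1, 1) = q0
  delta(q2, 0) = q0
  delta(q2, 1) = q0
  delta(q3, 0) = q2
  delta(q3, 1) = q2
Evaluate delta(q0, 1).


Looking up transition function:
delta(q0, 1) in the table
Row: q0, Column: 1
Result: q3

q3


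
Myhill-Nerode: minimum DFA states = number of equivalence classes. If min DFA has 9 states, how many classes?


Myhill-Nerode theorem:
Number of equivalence classes = number of states in minimal DFA
Minimal DFA states = 9
Therefore equivalence classes = 9

9


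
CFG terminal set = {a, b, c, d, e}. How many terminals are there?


Terminal symbols: a, b, c, d, e
Counting each: a (#1), b (#2), c (#3), d (#4), e (#5)
Total = 5

5


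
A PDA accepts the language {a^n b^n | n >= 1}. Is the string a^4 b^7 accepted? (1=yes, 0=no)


Language requires equal numbers of a's and b's
PDA pushes for each 'a', pops for each 'b'
Number of a's = 4
Number of b's = 7
4 != 7 -> Reject

0


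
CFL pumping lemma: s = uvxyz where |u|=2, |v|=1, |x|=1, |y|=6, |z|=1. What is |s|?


|s| = |u| + |v| + |x| + |y| + |z|
= 2 + 1 + 1 + 6 + 1
= 3 + 1 + 7
= 4 + 7
= 11

11


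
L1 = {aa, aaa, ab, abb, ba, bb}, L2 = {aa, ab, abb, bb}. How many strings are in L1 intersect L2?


L1 = {aa, aaa, ab, abb, ba, bb}
L2 = {aa, ab, abb, bb}
Checking each string in L1 against L2:
  'aa': in L2? Yes
  'aaa': in L2? No
  'ab': in L2? Yes
  'abb': in L2? Yes
  'ba': in L2? No
  'bb': in L2? Yes
Intersection = {aa, ab, abb, bb}
|L1 ∩ L2| = 4

4


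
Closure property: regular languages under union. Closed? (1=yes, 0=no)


Regular languages are closed under:
- Union (DFA product construction)
- Intersection (DFA product construction)
- Complement (swap accept/reject states)
- Concatenation (NFA construction)
- Kleene star (NFA construction)
union is in this list
Therefore: closed

1


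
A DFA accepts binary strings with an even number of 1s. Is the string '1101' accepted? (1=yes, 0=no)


DFA has 2 states: q_even (start, accept=yes) and q_odd
Processing string '1101' character by character:
  Position 0: read '1', 1-count=1 -> q_odd
  Position 1: read '1', 1-count=2 -> q_even
  Position 2: read '0', 1-count=2 -> q_even (no change)
  Position 3: read '1', 1-count=3 -> q_odd
Final state: q_odd, total 1s = 3 (odd); the DFA requires an even count -> reject

0


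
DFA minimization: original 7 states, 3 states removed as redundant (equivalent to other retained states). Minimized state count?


Original DFA: 7 states
Redundant states removed: 3
Minimized states = original - removed
= 7 - 3
= 4

4


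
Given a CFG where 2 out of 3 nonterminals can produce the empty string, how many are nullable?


Nonterminals: {S, A, B}
A nonterminal is nullable if it can derive epsilon
Counting nullable nonterminals: 2
Total nullable = 2

2


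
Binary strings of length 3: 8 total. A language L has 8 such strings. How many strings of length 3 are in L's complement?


Alphabet: {0,1}
String length: 3
Total strings of length 3 = 2^3 = 8
Strings in L = 8
Complement = total - |L|
= 8 - 8
= 0

0


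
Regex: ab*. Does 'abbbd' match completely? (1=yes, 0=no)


Pattern: ab*
String: 'abbbd'
Pattern requires: exactly one 'a' followed by zero or more 'b's
First char is 'a' -> OK
Rest 'bbbd': all b's? No
Result: 0

0


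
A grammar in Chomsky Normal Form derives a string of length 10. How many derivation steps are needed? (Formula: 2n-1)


Chomsky Normal Form derivation:
String length n = 10
Each step either:
  - Splits a nonterminal into two (n-1 such steps)
  - Converts a nonterminal to terminal (n such steps)
Total = (n-1) + n = 2n - 1
= 2(10) - 1
= 20 - 1
= 19

19


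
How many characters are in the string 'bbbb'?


String: 'bbbb'
Counting characters:
  'b' appears 4 time(s)
Total length = 0 + 4 = 4

4


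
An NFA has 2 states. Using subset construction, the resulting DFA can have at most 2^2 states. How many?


NFA has 2 states
Subset construction: each DFA state = subset of NFA states
Maximum subsets = 2^2
2^2 = 4

4


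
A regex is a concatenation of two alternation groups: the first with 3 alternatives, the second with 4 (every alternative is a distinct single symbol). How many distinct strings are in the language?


First group: 3 alternatives
Second group: 4 alternatives
Concatenation: each choice from group 1 pairs with each from group 2
Total = 3 x 4 = 12

12


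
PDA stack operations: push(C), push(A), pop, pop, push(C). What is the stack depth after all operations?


Tracing stack operations:
  push(C) -> stack = [C], depth=1
  push(A) -> stack = [C,A], depth=2
  pop -> removed A, stack = [C], depth=1
  pop -> removed C, stack = [], depth=0
  push(C) -> stack = [C], depth=1
Final depth = 1

1


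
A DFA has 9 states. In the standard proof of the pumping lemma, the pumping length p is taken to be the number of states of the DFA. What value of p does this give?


Pumping lemma for regular languages (standard proof):
Take p = |Q|, the number of DFA states.
Any string of length >= |Q| passes through |Q|+1 states while reading its first |Q| symbols,
so by pigeonhole some state repeats, giving the loop that can be pumped.
Here |Q| = 9
Therefore the proof uses p = 9

9


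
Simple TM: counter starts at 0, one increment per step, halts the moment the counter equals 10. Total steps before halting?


Counter starts at 0. Counting sequence:
  Step 1: counter = 1
  Step 2: counter = 2
  Step 3: counter = 3
  Step 4: counter = 4
  Step 5: counter = 5
  Step 6: counter = 6
  ...
  Step 10: counter = 10
Counter reached 10 -> halt
Total steps = 10

10


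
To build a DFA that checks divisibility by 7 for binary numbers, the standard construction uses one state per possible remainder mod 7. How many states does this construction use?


Divisibility by 7 is tracked via the remainder mod 7: 0, 1, ..., 6
The construction assigns one state to each remainder
Number of remainders = 7

7


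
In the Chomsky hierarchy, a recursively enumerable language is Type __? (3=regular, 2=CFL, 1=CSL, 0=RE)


Chomsky hierarchy levels:
  Type 3: Regular (DFA/NFA/regex)
  Type 2: Context-free (PDA)
  Type 1: Context-sensitive
  Type 0: Recursively enumerable (TM)
'recursively enumerable' corresponds to Type 0

0


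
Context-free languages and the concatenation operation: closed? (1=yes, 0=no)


CFL closure properties:
  Closed under: union, concatenation, Kleene star
  NOT closed under: intersection, complement
Operation 'concatenation' is in closed list -> Yes (closed)

1


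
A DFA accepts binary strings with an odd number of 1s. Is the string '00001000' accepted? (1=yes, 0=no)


DFA has 2 states: q_even (start, accept=no) and q_odd
Processing string '00001000' character by character:
  Position 0: read '0', 1-count=0 -> q_even (no change)
  Position 1: read '0', 1-count=0 -> q_even (no change)
  Position 2: read '0', 1-count=0 -> q_even (no change)
  Position 3: read '0', 1-count=0 -> q_even (no change)
  Position 4: read '1', 1-count=1 -> q_odd
  Position 5: read '0', 1-count=1 -> q_odd (no change)
  Position 6: read '0', 1-count=1 -> q_odd (no change)
  Position 7: read '0', 1-count=1 -> q_odd (no change)
Final state: q_odd, total 1s = 1 (odd); the DFA requires an odd count -> accept

1


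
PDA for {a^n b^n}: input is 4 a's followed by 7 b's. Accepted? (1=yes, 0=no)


Language requires equal numbers of a's and b's
PDA pushes for each 'a', pops for each 'b'
Number of a's = 4
Number of b's = 7
4 != 7 -> Reject

0


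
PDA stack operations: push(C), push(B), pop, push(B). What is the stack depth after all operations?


Tracing stack operations:
  push(C) -> stack = [C], depth=1
  push(B) -> stack = [C,B], depth=2
  pop -> removed B, stack = [C], depth=1
  push(B) -> stack = [C,B], depth=2
Final depth = 2

2


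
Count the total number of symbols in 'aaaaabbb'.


String: 'aaaaabbb'
Counting characters:
  'a' appears 5 time(s)
  'b' appears 3 time(s)
Total length = 5 + 3 = 8

8


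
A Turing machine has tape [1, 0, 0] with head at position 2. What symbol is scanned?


Tape: [1, 0, 0]
Positions: 0 1 2
Values:    1 0 0
Head at position 2
tape[2] = 0

0


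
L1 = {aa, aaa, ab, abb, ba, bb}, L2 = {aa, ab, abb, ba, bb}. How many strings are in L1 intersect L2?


L1 = {aa, aaa, ab, abb, ba, bb}
L2 = {aa, ab, abb, ba, bb}
Checking each string in L1 against L2:
  'aa': in L2? Yes
  'aaa': in L2? No
  'ab': in L2? Yes
  'abb': in L2? Yes
  'ba': in L2? Yes
  'bb': in L2? Yes
Intersection = {aa, ab, abb, ba, bb}
|L1 ∩ L2| = 5

5


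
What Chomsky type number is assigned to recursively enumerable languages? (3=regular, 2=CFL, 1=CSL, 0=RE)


Chomsky hierarchy levels:
  Type 3: Regular (DFA/NFA/regex)
  Type 2: Context-free (PDA)
  Type 1: Context-sensitive
  Type 0: Recursively enumerable (TM)
'recursively enumerable' corresponds to Type 0

0


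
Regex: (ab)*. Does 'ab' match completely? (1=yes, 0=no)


Pattern: (ab)*
String: 'ab'
Pattern requires: zero or more repetitions of 'ab'
Pairs: ['ab']
All pairs are 'ab'? Yes
Result: 1

1


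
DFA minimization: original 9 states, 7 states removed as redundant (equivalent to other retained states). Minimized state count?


Original DFA: 9 states
Redundant states removed: 7
Minimized states = original - removed
= 9 - 7
= 2

2


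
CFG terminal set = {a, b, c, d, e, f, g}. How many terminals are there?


Terminal symbols: a, b, c, d, e, f, g
Counting each: a (#1), b (#2), c (#3), d (#4), e (#5), f (#6), g (#7)
Total = 7

7


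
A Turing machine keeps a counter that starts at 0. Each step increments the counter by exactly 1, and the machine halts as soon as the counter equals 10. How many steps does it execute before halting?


Counter starts at 0. Counting sequence:
  Step 1: counter = 1
  Step 2: counter = 2
  Step 3: counter = 3
  Step 4: counter = 4
  Step 5: counter = 5
  Step 6: counter = 6
  ...
  Step 10: counter = 10
Counter reached 10 -> halt
Total steps = 10

10


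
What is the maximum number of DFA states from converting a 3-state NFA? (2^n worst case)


NFA has 3 states
Subset construction: each DFA state = subset of NFA states
Maximum subsets = 2^3
2^3 = 8

8


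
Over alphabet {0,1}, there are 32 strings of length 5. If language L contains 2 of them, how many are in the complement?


Alphabet: {0,1}
String length: 5
Total strings of length 5 = 2^5 = 32
Strings in L = 2
Complement = total - |L|
= 32 - 2
= 30

30


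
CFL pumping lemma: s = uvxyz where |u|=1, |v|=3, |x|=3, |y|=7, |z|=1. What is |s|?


|s| = |u| + |v| + |x| + |y| + |z|
= 1 + 3 + 3 + 7 + 1
= 4 + 3 + 8
= 7 + 8
= 15

15


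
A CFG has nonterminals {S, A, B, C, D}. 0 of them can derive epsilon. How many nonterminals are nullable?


Nonterminals: {S, A, B, C, D}
A nonterminal is nullable if it can derive epsilon
Counting nullable nonterminals: 0
Total nullable = 0

0


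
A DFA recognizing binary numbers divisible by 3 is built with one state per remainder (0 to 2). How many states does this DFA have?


Divisibility by 3 is tracked via the remainder mod 3: 0, 1, ..., 2
The construction assigns one state to each remainder
Number of remainders = 3

3


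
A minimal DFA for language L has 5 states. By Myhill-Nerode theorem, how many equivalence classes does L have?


Myhill-Nerode theorem:
Number of equivalence classes = number of states in minimal DFA
Minimal DFA states = 5
Therefore equivalence classes = 5

5


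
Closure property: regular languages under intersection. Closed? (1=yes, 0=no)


Regular languages are closed under:
- Union (DFA product construction)
- Intersection (DFA product construction)
- Complement (swap accept/reject states)
- Concatenation (NFA construction)
- Kleene star (NFA construction)
intersection is in this list
Therefore: closed

1


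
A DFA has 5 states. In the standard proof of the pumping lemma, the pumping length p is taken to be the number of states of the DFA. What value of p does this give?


Pumping lemma for regular languages (standard proof):
Take p = |Q|, the number of DFA states.
Any string of length >= |Q| passes through |Q|+1 states while reading its first |Q| symbols,
so by pigeonhole some state repeats, giving the loop that can be pumped.
Here |Q| = 5
Therefore the proof uses p = 5

5


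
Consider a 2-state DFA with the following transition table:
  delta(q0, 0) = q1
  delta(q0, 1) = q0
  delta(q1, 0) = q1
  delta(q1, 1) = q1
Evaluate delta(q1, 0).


Looking up transition function:
delta(q1, 0) in the table
Row: q1, Column: 0
Result: q1

q1


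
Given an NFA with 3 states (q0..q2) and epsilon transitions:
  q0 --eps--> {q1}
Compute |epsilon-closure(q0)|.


Starting from q0
Initialize closure = {q0}
Follow epsilon from q0 -> add q1
Final closure: {q0, q1}
Size = 2

2


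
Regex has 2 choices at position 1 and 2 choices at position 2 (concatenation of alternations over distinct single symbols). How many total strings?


First group: 2 alternatives
Second group: 2 alternatives
Concatenation: each choice from group 1 pairs with each from group 2
Total = 2 x 2 = 4

4


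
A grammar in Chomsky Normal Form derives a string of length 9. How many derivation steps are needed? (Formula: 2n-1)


Chomsky Normal Form derivation:
String length n = 9
Each step either:
  - Splits a nonterminal into two (n-1 such steps)
  - Converts a nonterminal to terminal (n such steps)
Total = (n-1) + n = 2n - 1
= 2(9) - 1
= 18 - 1
= 17

17


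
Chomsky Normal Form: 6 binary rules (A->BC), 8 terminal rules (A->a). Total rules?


CNF allows two rule forms:
  A -> BC (binary): 6 rules
  A -> a (terminal): 8 rules
Total = 6 + 8 = 14

14


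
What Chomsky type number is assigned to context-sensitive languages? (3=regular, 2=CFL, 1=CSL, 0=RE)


Chomsky hierarchy levels:
  Type 3: Regular (DFA/NFA/regex)
  Type 2: Context-free (PDA)
  Type 1: Context-sensitive
  Type 0: Recursively enumerable (TM)
'context-sensitive' corresponds to Type 1

1


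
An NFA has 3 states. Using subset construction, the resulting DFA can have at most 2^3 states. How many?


NFA has 3 states
Subset construction: each DFA state = subset of NFA states
Maximum subsets = 2^3
2^3 = 8

8


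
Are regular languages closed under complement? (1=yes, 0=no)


Regular languages are closed under:
- Union (DFA product construction)
- Intersection (DFA product construction)
- Complement (swap accept/reject states)
- Concatenation (NFA construction)
- Kleene star (NFA construction)
complement is in this list
Therefore: closed

1


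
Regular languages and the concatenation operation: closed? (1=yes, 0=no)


Regular languages are closed under all standard operations:
- Union: Yes (product construction)
- Intersection: Yes (product construction)
- Complement: Yes (swap accept/reject)
- Concatenation: Yes (NFA construction)
Operation: concatenation -> Closed

1


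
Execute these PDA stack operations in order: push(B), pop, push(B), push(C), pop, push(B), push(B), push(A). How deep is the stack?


Tracing stack operations:
  push(B) -> stack = [B], depth=1
  pop -> removed B, stack = [], depth=0
  push(B) -> stack = [B], depth=1
  push(C) -> stack = [B,C], depth=2
  pop -> removed C, stack = [B], depth=1
  push(B) -> stack = [B,B], depth=2
  push(B) -> stack = [B,B,B], depth=3
  push(A) -> stack = [B,B,B,A], depth=4
Final depth = 4

4


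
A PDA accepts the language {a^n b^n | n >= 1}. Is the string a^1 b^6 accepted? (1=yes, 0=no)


Language requires equal numbers of a's and b's
PDA pushes for each 'a', pops for each 'b'
Number of a's = 1
Number of b's = 6
1 != 6 -> Reject

0


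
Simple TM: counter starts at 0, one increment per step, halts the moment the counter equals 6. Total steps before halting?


Counter starts at 0. Counting sequence:
  Step 1: counter = 1
  Step 2: counter = 2
  Step 3: counter = 3
  Step 4: counter = 4
  Step 5: counter = 5
  Step 6: counter = 6
Counter reached 6 -> halt
Total steps = 6

6


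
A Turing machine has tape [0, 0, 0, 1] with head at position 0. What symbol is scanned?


Tape: [0, 0, 0, 1]
Positions: 0 1 2 3
Values:    0 0 0 1
Head at position 0
tape[0] = 0

0


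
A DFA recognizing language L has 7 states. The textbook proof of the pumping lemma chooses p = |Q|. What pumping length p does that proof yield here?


Pumping lemma for regular languages (standard proof):
Take p = |Q|, the number of DFA states.
Any string of length >= |Q| passes through |Q|+1 states while reading its first |Q| symbols,
so by pigeonhole some state repeats, giving the loop that can be pumped.
Here |Q| = 7
Therefore the proof uses p = 7

7


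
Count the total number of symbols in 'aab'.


String: 'aab'
Counting characters:
  'a' appears 2 time(s)
  'b' appears 1 time(s)
Total length = 2 + 1 = 3

3


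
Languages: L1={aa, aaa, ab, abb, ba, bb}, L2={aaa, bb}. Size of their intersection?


L1 = {aa, aaa, ab, abb, ba, bb}
L2 = {aaa, bb}
Checking each string in L1 against L2:
  'aa': in L2? No
  'aaa': in L2? Yes
  'ab': in L2? No
  'abb': in L2? No
  'ba': in L2? No
  'bb': in L2? Yes
Intersection = {aaa, bb}
|L1 ∩ L2| = 2

2


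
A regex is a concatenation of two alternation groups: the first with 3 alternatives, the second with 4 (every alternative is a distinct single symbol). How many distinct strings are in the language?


First group: 3 alternatives
Second group: 4 alternatives
Concatenation: each choice from group 1 pairs with each from group 2
Total = 3 x 4 = 12

12


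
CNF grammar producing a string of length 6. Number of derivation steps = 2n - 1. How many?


Chomsky Normal Form derivation:
String length n = 6
Each step either:
  - Splits a nonterminal into two (n-1 such steps)
  - Converts a nonterminal to terminal (n such steps)
Total = (n-1) + n = 2n - 1
= 2(6) - 1
= 12 - 1
= 11

11


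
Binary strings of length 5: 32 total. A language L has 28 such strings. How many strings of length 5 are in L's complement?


Alphabet: {0,1}
String length: 5
Total strings of length 5 = 2^5 = 32
Strings in L = 28
Complement = total - |L|
= 32 - 28
= 4

4


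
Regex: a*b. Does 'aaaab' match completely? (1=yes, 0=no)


Pattern: a*b
String: 'aaaab'
Pattern requires: zero or more 'a's followed by exactly one 'b'
Found 4 leading 'a's
Remaining: 'b'
Remaining is exactly 'b' -> match
Result: 1

1


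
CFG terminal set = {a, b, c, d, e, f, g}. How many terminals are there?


Terminal symbols: a, b, c, d, e, f, g
Counting each: a (#1), b (#2), c (#3), d (#4), e (#5), f (#6), g (#7)
Total = 7

7


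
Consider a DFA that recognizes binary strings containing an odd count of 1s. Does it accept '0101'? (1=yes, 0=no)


DFA has 2 states: q_even (start, accept=no) and q_odd
Processing string '0101' character by character:
  Position 0: read '0', 1-count=0 -> q_even (no change)
  Position 1: read '1', 1-count=1 -> q_odd
  Position 2: read '0', 1-count=1 -> q_odd (no change)
  Position 3: read '1', 1-count=2 -> q_even
Final state: q_even, total 1s = 2 (even); the DFA requires an odd count -> reject

0


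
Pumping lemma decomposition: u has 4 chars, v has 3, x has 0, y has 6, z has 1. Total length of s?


|s| = |u| + |v| + |x| + |y| + |z|
= 4 + 3 + 0 + 6 + 1
= 7 + 0 + 7
= 7 + 7
= 14

14


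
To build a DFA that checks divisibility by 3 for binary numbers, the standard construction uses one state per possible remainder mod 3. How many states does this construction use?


Divisibility by 3 is tracked via the remainder mod 3: 0, 1, ..., 2
The construction assigns one state to each remainder
Number of remainders = 3

3


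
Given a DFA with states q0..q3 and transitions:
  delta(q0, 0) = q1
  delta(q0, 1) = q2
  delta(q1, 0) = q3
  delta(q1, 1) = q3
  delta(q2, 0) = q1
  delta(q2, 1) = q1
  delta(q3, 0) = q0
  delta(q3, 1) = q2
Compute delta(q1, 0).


Looking up transition function:
delta(q1, 0) in the table
Row: q1, Column: 0
Result: q3

q3


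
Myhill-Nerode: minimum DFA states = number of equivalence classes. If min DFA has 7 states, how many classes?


Myhill-Nerode theorem:
Number of equivalence classes = number of states in minimal DFA
Minimal DFA states = 7
Therefore equivalence classes = 7

7


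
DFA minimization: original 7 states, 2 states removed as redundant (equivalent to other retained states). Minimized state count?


Original DFA: 7 states
Redundant states removed: 2
Minimized states = original - removed
= 7 - 2
= 5

5


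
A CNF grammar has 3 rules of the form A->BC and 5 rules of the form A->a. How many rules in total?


CNF allows two rule forms:
  A -> BC (binary): 3 rules
  A -> a (terminal): 5 rules
Total = 3 + 5 = 8

8


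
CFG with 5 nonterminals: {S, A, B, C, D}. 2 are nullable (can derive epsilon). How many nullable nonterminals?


Nonterminals: {S, A, B, C, D}
A nonterminal is nullable if it can derive epsilon
Counting nullable nonterminals: 2
Total nullable = 2

2


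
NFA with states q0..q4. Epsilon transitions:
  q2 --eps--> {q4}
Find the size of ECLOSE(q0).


Starting from q0
Initialize closure = {q0}
q0 has no outgoing epsilon transitions -> nothing to add
Final closure: {q0}
Size = 1

1


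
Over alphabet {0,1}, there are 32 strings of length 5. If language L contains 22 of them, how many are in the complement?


Alphabet: {0,1}
String length: 5
Total strings of length 5 = 2^5 = 32
Strings in L = 22
Complement = total - |L|
= 32 - 22
= 10

10


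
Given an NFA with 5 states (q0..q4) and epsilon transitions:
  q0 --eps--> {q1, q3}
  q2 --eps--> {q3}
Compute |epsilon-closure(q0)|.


Starting from q0
Initialize closure = {q0}
Follow epsilon from q0 -> add q1
Follow epsilon from q0 -> add q3
Final closure: {q0, q1, q3}
Size = 3

3


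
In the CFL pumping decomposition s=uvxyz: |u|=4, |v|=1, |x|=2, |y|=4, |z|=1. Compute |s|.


|s| = |u| + |v| + |x| + |y| + |z|
= 4 + 1 + 2 + 4 + 1
= 5 + 2 + 5
= 7 + 5
= 12

12


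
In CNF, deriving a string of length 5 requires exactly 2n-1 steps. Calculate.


Chomsky Normal Form derivation:
String length n = 5
Each step either:
  - Splits a nonterminal into two (n-1 such steps)
  - Converts a nonterminal to terminal (n such steps)
Total = (n-1) + n = 2n - 1
= 2(5) - 1
= 10 - 1
= 9

9


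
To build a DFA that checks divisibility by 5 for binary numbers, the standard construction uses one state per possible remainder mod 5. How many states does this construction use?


Divisibility by 5 is tracked via the remainder mod 5: 0, 1, ..., 4
The construction assigns one state to each remainder
Number of remainders = 5

5


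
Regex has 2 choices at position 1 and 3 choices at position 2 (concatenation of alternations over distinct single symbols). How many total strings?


First group: 2 alternatives
Second group: 3 alternatives
Concatenation: each choice from group 1 pairs with each from group 2
Total = 2 x 3 = 6

6


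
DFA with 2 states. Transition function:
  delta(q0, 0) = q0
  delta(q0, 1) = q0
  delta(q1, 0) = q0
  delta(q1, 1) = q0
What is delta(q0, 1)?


Looking up transition function:
delta(q0, 1) in the table
Row: q0, Column: 1
Result: q0

q0


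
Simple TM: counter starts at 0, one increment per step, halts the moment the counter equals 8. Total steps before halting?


Counter starts at 0. Counting sequence:
  Step 1: counter = 1
  Step 2: counter = 2
  Step 3: counter = 3
  Step 4: counter = 4
  Step 5: counter = 5
  Step 6: counter = 6
  Step 7: counter = 7
  Step 8: counter = 8
Counter reached 8 -> halt
Total steps = 8

8


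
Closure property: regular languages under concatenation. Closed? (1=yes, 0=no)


Regular languages are closed under:
- Union (DFA product construction)
- Intersection (DFA product construction)
- Complement (swap accept/reject states)
- Concatenation (NFA construction)
- Kleene star (NFA construction)
concatenation is in this list
Therefore: closed

1


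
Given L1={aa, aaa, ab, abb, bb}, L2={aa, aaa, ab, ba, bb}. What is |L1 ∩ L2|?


L1 = {aa, aaa, ab, abb, bb}
L2 = {aa, aaa, ab, ba, bb}
Checking each string in L1 against L2:
  'aa': in L2? Yes
  'aaa': in L2? Yes
  'ab': in L2? Yes
  'abb': in L2? No
  'bb': in L2? Yes
Intersection = {aa, aaa, ab, bb}
|L1 ∩ L2| = 4

4


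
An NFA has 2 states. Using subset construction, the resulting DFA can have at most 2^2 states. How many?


NFA has 2 states
Subset construction: each DFA state = subset of NFA states
Maximum subsets = 2^2
2^2 = 4

4


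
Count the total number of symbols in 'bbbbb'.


String: 'bbbbb'
Counting characters:
  'b' appears 5 time(s)
Total length = 0 + 5 = 5

5


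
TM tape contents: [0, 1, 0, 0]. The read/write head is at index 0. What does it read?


Tape: [0, 1, 0, 0]
Positions: 0 1 2 3
Values:    0 1 0 0
Head at position 0
tape[0] = 0

0


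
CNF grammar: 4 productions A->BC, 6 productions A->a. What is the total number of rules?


CNF allows two rule forms:
  A -> BC (binary): 4 rules
  A -> a (terminal): 6 rules
Total = 4 + 6 = 10

10


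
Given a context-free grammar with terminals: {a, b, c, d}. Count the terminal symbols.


Terminal symbols: a, b, c, d
Counting each: a (#1), b (#2), c (#3), d (#4)
Total = 4

4


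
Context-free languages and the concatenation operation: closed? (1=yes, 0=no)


CFL closure properties:
  Closed under: union, concatenation, Kleene star
  NOT closed under: intersection, complement
Operation 'concatenation' is in closed list -> Yes (closed)

1


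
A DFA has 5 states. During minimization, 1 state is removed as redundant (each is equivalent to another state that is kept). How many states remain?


Original DFA: 5 states
Redundant states removed: 1
Minimized states = original - removed
= 5 - 1
= 4

4


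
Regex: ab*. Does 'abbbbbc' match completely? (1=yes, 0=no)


Pattern: ab*
String: 'abbbbbc'
Pattern requires: exactly one 'a' followed by zero or more 'b's
First char is 'a' -> OK
Rest 'bbbbbc': all b's? No
Result: 0

0


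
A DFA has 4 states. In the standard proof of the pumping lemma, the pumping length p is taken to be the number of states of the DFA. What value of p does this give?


Pumping lemma for regular languages (standard proof):
Take p = |Q|, the number of DFA states.
Any string of length >= |Q| passes through |Q|+1 states while reading its first |Q| symbols,
so by pigeonhole some state repeats, giving the loop that can be pumped.
Here |Q| = 4
Therefore the proof uses p = 4

4


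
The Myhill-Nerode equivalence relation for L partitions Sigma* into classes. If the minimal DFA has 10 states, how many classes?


Myhill-Nerode theorem:
Number of equivalence classes = number of states in minimal DFA
Minimal DFA states = 10
Therefore equivalence classes = 10

10
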